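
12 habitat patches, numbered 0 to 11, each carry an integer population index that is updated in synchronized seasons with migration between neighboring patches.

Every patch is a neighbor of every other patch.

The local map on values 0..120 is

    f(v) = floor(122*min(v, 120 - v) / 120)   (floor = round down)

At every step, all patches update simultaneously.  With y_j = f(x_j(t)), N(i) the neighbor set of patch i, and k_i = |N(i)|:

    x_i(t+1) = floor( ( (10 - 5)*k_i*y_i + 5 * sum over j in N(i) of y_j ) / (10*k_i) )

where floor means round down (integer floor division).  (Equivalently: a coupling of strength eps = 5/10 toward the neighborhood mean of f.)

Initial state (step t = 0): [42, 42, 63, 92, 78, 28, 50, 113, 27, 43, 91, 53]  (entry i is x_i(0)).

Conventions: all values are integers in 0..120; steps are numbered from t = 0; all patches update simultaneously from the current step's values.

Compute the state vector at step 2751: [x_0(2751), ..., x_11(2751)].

Simulating step by step:
t=0: [42, 42, 63, 92, 78, 28, 50, 113, 27, 43, 91, 53]
t=1: [39, 39, 46, 33, 39, 33, 43, 23, 32, 39, 33, 44]
t=2: [37, 37, 41, 35, 37, 35, 39, 30, 34, 37, 35, 40]
t=3: [36, 36, 38, 35, 36, 35, 37, 33, 35, 36, 35, 38]
t=4: [35, 35, 36, 35, 35, 35, 36, 34, 35, 35, 35, 36]
t=5: [35, 35, 35, 35, 35, 35, 35, 34, 35, 35, 35, 35]
t=6: [34, 34, 34, 34, 34, 34, 34, 34, 34, 34, 34, 34]
t=7: [34, 34, 34, 34, 34, 34, 34, 34, 34, 34, 34, 34]

Answer: [34, 34, 34, 34, 34, 34, 34, 34, 34, 34, 34, 34]
Key observation: The state at step 6, [34, 34, 34, 34, 34, 34, 34, 34, 34, 34, 34, 34], reappears at step 7: the system is in a cycle of period 1 from step 6 on.  Therefore the state at step 2751 equals the state at step 6 + ((2751 - 6) mod 1) = 6, which is [34, 34, 34, 34, 34, 34, 34, 34, 34, 34, 34, 34].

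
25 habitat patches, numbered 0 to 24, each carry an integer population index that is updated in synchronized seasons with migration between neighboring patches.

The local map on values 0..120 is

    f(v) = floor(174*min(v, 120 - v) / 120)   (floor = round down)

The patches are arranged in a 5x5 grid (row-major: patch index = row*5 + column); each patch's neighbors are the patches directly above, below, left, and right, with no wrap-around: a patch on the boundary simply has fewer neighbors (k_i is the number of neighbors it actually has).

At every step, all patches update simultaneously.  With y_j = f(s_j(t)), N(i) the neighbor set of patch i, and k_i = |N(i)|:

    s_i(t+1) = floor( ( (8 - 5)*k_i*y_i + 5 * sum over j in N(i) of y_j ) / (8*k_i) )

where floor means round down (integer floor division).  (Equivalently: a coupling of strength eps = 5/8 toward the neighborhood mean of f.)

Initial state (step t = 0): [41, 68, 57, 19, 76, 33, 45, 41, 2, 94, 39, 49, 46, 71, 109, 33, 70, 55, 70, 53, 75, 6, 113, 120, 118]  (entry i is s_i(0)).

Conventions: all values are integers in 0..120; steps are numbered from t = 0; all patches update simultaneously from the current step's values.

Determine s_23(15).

Answer: s_23(15) = 51

Derivation:
t=0: [41, 68, 57, 19, 76, 33, 45, 41, 2, 94, 39, 49, 46, 71, 109, 33, 70, 55, 70, 53, 75, 6, 113, 120, 118]
t=1: [60, 71, 64, 40, 43, 55, 63, 55, 31, 30, 55, 67, 68, 50, 43, 57, 59, 64, 62, 47, 41, 33, 21, 17, 24]
t=2: [79, 78, 73, 60, 54, 81, 78, 73, 55, 51, 79, 78, 76, 68, 61, 77, 76, 73, 69, 63, 62, 53, 42, 39, 41]
t=3: [58, 61, 70, 79, 79, 58, 60, 67, 76, 77, 59, 60, 65, 75, 79, 66, 65, 65, 71, 75, 74, 71, 64, 61, 65]
t=4: [84, 82, 72, 62, 59, 84, 84, 75, 64, 60, 83, 84, 77, 66, 62, 77, 78, 78, 72, 67, 71, 73, 79, 80, 76]
t=5: [52, 56, 68, 80, 85, 52, 54, 65, 79, 84, 54, 54, 63, 75, 81, 61, 60, 61, 68, 73, 67, 65, 60, 61, 65]
t=6: [76, 77, 73, 60, 53, 76, 78, 75, 61, 53, 78, 80, 78, 66, 59, 82, 83, 83, 75, 69, 79, 81, 84, 82, 77]
t=7: [62, 63, 70, 80, 79, 61, 61, 67, 79, 79, 59, 58, 62, 75, 79, 56, 54, 55, 64, 71, 56, 55, 53, 57, 63]
t=8: [83, 80, 72, 61, 58, 84, 82, 75, 62, 59, 83, 83, 79, 68, 62, 81, 79, 79, 76, 72, 80, 78, 78, 80, 78]
t=9: [54, 58, 69, 81, 84, 53, 56, 66, 79, 84, 53, 55, 61, 73, 79, 56, 57, 59, 64, 69, 58, 59, 59, 59, 62]
t=10: [79, 79, 72, 59, 53, 77, 79, 75, 61, 54, 77, 80, 80, 69, 62, 80, 82, 83, 78, 74, 83, 84, 85, 83, 80]
t=11: [59, 61, 69, 79, 79, 60, 60, 66, 78, 80, 60, 58, 60, 72, 76, 57, 55, 54, 60, 66, 54, 52, 51, 54, 58]
t=12: [85, 82, 73, 62, 58, 86, 84, 77, 63, 59, 85, 84, 80, 72, 66, 81, 79, 80, 79, 78, 78, 76, 75, 80, 80]
t=13: [51, 56, 67, 80, 84, 50, 53, 63, 77, 82, 51, 53, 59, 69, 73, 56, 57, 59, 60, 63, 59, 61, 61, 59, 58]
t=14: [75, 77, 74, 61, 54, 73, 77, 77, 65, 58, 75, 77, 81, 74, 69, 80, 81, 84, 83, 80, 83, 84, 85, 85, 83]
t=15: [65, 63, 68, 78, 82, 65, 62, 64, 76, 79, 63, 60, 58, 65, 70, 58, 56, 53, 55, 59, 54, 52, 50, 51, 53]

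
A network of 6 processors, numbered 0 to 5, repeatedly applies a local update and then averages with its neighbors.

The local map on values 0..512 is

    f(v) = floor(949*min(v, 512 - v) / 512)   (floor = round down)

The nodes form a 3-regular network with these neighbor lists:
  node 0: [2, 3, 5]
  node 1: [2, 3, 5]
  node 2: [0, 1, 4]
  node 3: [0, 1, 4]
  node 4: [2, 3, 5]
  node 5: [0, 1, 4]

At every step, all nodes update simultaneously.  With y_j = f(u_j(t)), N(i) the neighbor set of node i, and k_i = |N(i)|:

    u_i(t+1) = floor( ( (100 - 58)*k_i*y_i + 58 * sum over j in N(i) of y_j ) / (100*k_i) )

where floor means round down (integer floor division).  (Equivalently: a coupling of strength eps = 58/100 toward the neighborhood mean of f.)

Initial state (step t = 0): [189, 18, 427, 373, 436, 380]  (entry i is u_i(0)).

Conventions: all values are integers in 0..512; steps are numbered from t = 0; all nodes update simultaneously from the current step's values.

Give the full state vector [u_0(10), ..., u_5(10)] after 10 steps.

Answer: [166, 170, 170, 166, 165, 166]

Derivation:
t=0: [189, 18, 427, 373, 436, 380]
t=1: [274, 141, 167, 209, 186, 203]
t=2: [392, 316, 332, 364, 351, 360]
t=3: [264, 324, 310, 285, 296, 288]
t=4: [426, 379, 390, 409, 401, 407]
t=5: [184, 221, 212, 197, 204, 199]
t=6: [360, 389, 382, 371, 376, 372]
t=7: [264, 242, 247, 256, 252, 255]
t=8: [464, 459, 457, 464, 467, 463]
t=9: [90, 95, 94, 88, 88, 89]
t=10: [166, 170, 170, 166, 165, 166]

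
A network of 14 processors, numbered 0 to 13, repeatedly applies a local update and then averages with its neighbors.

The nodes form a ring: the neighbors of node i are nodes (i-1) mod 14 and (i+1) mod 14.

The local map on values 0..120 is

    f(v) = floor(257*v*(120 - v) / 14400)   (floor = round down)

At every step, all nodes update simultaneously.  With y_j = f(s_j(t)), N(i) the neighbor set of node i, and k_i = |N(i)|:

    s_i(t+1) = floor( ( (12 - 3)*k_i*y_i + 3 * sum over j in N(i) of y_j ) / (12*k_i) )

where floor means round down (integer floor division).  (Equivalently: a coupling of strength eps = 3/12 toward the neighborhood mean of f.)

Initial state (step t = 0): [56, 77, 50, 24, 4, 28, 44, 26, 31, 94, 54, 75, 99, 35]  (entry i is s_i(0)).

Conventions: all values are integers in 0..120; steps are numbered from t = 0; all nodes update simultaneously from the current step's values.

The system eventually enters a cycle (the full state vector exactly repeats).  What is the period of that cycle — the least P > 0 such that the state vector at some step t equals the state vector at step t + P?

Simulating step by step:
t=0: [56, 77, 50, 24, 4, 28, 44, 26, 31, 94, 54, 75, 99, 35]
t=1: [61, 59, 59, 39, 16, 42, 55, 45, 47, 46, 60, 57, 41, 52]
t=2: [63, 64, 63, 53, 36, 55, 62, 60, 60, 60, 63, 63, 58, 62]
t=3: [63, 63, 63, 61, 55, 61, 63, 64, 64, 64, 64, 64, 64, 64]
t=4: [63, 64, 64, 63, 63, 63, 63, 63, 63, 63, 63, 63, 63, 63]
t=5: [63, 63, 63, 63, 64, 64, 64, 64, 64, 64, 64, 64, 64, 64]
t=6: [63, 64, 64, 63, 63, 63, 63, 63, 63, 63, 63, 63, 63, 63]

Answer: 2
Key observation: The state at step 4, [63, 64, 64, 63, 63, 63, 63, 63, 63, 63, 63, 63, 63, 63], reappears at step 6 — and no state repeats earlier — so the cycle the system enters has period 2.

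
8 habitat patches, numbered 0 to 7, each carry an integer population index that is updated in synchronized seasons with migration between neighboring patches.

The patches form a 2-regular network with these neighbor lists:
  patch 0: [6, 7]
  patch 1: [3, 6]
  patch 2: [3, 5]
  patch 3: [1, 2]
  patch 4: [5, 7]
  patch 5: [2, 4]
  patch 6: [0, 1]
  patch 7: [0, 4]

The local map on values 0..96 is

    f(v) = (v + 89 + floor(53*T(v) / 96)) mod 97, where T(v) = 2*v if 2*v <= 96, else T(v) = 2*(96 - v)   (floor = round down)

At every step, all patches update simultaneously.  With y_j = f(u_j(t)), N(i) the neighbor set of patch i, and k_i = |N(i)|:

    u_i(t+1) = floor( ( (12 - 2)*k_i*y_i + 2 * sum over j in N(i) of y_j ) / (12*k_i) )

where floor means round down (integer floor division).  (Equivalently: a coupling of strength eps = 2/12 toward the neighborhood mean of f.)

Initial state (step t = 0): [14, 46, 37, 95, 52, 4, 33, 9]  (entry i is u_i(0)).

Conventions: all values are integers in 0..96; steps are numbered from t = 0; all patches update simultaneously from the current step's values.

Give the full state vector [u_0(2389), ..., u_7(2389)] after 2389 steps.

Simulating step by step:
t=0: [14, 46, 37, 95, 52, 4, 33, 9]
t=1: [23, 85, 64, 86, 77, 13, 59, 17]
t=2: [43, 89, 84, 89, 78, 30, 86, 33]
t=3: [80, 88, 86, 88, 83, 60, 88, 65]
t=4: [89, 88, 89, 88, 89, 90, 88, 90]
t=5: [88, 88, 88, 88, 88, 88, 88, 88]
t=6: [88, 88, 88, 88, 88, 88, 88, 88]

Answer: [88, 88, 88, 88, 88, 88, 88, 88]
Key observation: The state at step 5, [88, 88, 88, 88, 88, 88, 88, 88], reappears at step 6: the system is in a cycle of period 1 from step 5 on.  Therefore the state at step 2389 equals the state at step 5 + ((2389 - 5) mod 1) = 5, which is [88, 88, 88, 88, 88, 88, 88, 88].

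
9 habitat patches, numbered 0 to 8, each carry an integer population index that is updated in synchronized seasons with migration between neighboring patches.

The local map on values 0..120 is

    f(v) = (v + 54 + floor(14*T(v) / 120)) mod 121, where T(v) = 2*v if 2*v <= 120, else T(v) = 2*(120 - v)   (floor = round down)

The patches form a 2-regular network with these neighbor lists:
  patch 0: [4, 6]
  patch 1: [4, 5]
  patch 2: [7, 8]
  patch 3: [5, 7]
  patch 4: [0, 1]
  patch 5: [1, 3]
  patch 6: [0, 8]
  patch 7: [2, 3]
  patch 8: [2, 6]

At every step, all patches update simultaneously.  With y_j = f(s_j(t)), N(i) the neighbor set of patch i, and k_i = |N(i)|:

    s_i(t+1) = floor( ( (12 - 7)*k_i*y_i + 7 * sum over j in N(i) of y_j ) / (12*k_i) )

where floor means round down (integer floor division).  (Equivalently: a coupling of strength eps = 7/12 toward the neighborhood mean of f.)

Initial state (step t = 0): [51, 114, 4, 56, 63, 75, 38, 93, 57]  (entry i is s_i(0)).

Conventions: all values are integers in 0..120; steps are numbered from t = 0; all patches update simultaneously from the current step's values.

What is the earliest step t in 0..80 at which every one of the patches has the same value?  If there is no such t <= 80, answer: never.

Answer: never
Key observation: The state at step 21 reappears at step 23 — the system is in a cycle of period 2 from step 21 on.  No step 0..23 is synchronized, and the cycle repeats forever, so no step up to 80 (or ever) has all patches equal.

Derivation:
t=0: [51, 114, 4, 56, 63, 75, 38, 93, 57]  (not all equal)
t=1: [80, 27, 34, 15, 51, 22, 76, 30, 47]  (not all equal)
t=2: [48, 93, 98, 80, 80, 80, 46, 86, 79]  (not all equal)
t=3: [85, 26, 28, 23, 51, 24, 84, 27, 51]  (not all equal)
t=4: [51, 93, 95, 83, 81, 83, 51, 85, 81]  (not all equal)
t=5: [88, 27, 28, 24, 52, 26, 88, 27, 53]  (not all equal)
t=6: [54, 95, 96, 85, 82, 85, 54, 86, 83]  (not all equal)
t=7: [91, 28, 28, 26, 54, 28, 92, 28, 54]  (not all equal)
t=8: [56, 97, 97, 87, 84, 87, 56, 87, 84]  (not all equal)
t=9: [8, 29, 29, 27, 21, 29, 8, 29, 21]  (not all equal)
t=10: [67, 86, 86, 88, 77, 88, 67, 88, 77]  (not all equal)
t=11: [14, 24, 24, 28, 19, 27, 14, 27, 19]  (not all equal)
t=12: [72, 82, 82, 87, 77, 86, 72, 86, 77]  (not all equal)
t=13: [17, 23, 23, 26, 19, 25, 17, 25, 19]  (not all equal)
t=14: [74, 81, 81, 84, 77, 84, 74, 84, 77]  (not all equal)
t=15: [17, 22, 22, 25, 20, 24, 17, 24, 20]  (not all equal)
t=16: [75, 80, 80, 83, 77, 82, 75, 82, 77]  (not all equal)
t=17: [18, 21, 21, 23, 20, 23, 18, 23, 20]  (not all equal)
t=18: [76, 79, 79, 82, 77, 81, 76, 81, 77]  (not all equal)
t=19: [19, 21, 21, 23, 20, 22, 19, 22, 20]  (not all equal)
t=20: [77, 79, 79, 81, 78, 80, 77, 80, 78]  (not all equal)
t=21: [20, 21, 21, 22, 20, 22, 20, 22, 20]  (not all equal)
t=22: [78, 79, 79, 81, 78, 80, 78, 80, 78]  (not all equal)
t=23: [20, 21, 21, 22, 20, 22, 20, 22, 20]  (not all equal)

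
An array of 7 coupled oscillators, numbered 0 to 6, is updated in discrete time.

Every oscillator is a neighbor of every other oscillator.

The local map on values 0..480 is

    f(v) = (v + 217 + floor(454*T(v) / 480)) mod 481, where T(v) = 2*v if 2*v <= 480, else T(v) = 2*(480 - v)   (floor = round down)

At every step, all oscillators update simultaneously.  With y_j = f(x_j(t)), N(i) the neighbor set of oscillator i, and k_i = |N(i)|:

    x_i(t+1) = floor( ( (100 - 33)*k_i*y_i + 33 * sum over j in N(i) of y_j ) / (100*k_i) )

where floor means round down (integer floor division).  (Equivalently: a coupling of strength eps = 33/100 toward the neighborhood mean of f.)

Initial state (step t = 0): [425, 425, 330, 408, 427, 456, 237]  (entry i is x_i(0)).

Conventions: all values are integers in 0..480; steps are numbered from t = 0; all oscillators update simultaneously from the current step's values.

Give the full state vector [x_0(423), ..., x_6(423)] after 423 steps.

Simulating step by step:
t=0: [425, 425, 330, 408, 427, 456, 237]
t=1: [277, 277, 329, 286, 276, 260, 373]
t=2: [390, 390, 361, 384, 390, 399, 337]
t=3: [299, 299, 315, 302, 299, 294, 328]
t=4: [374, 374, 366, 373, 374, 377, 358]
t=5: [311, 311, 315, 311, 311, 309, 319]
t=6: [365, 365, 363, 365, 365, 366, 361]
t=7: [318, 318, 319, 318, 318, 317, 320]
t=8: [359, 359, 359, 359, 359, 360, 358]
t=9: [323, 323, 323, 323, 323, 323, 323]
t=10: [355, 355, 355, 355, 355, 355, 355]
t=11: [327, 327, 327, 327, 327, 327, 327]
t=12: [352, 352, 352, 352, 352, 352, 352]
t=13: [330, 330, 330, 330, 330, 330, 330]
t=14: [349, 349, 349, 349, 349, 349, 349]
t=15: [332, 332, 332, 332, 332, 332, 332]
t=16: [347, 347, 347, 347, 347, 347, 347]
t=17: [334, 334, 334, 334, 334, 334, 334]
t=18: [346, 346, 346, 346, 346, 346, 346]
t=19: [335, 335, 335, 335, 335, 335, 335]
t=20: [345, 345, 345, 345, 345, 345, 345]
t=21: [336, 336, 336, 336, 336, 336, 336]
t=22: [344, 344, 344, 344, 344, 344, 344]
t=23: [337, 337, 337, 337, 337, 337, 337]
t=24: [343, 343, 343, 343, 343, 343, 343]
t=25: [338, 338, 338, 338, 338, 338, 338]
t=26: [342, 342, 342, 342, 342, 342, 342]
t=27: [339, 339, 339, 339, 339, 339, 339]
t=28: [341, 341, 341, 341, 341, 341, 341]
t=29: [339, 339, 339, 339, 339, 339, 339]

Answer: [339, 339, 339, 339, 339, 339, 339]
Key observation: The state at step 27, [339, 339, 339, 339, 339, 339, 339], reappears at step 29: the system is in a cycle of period 2 from step 27 on.  Therefore the state at step 423 equals the state at step 27 + ((423 - 27) mod 2) = 27, which is [339, 339, 339, 339, 339, 339, 339].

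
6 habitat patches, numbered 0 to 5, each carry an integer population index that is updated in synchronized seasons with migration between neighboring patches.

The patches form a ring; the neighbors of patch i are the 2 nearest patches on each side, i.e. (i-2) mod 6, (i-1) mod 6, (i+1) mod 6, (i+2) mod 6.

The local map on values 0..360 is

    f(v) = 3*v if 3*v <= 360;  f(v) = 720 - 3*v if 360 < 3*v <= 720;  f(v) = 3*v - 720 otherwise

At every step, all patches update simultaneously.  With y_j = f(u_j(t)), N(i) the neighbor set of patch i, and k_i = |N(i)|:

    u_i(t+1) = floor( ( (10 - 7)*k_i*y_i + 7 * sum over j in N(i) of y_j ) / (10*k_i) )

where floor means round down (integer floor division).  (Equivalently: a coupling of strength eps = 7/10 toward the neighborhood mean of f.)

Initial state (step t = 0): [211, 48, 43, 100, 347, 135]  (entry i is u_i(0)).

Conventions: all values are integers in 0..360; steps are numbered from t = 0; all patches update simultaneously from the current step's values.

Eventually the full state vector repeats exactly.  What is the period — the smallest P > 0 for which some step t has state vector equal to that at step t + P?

Answer: 4
Key observation: The state at step 23, [162, 162, 162, 162, 162, 162], reappears at step 27 — and no state repeats earlier — so the cycle the system enters has period 4.

Derivation:
t=0: [211, 48, 43, 100, 347, 135]
t=1: [185, 188, 187, 249, 241, 243]
t=2: [106, 109, 109, 65, 63, 64]
t=3: [276, 278, 278, 239, 237, 237]
t=4: [75, 75, 75, 43, 43, 43]
t=5: [191, 191, 191, 162, 162, 162]
t=6: [177, 177, 177, 203, 203, 203]
t=7: [161, 161, 161, 138, 138, 138]
t=8: [261, 261, 261, 281, 281, 281]
t=9: [84, 84, 84, 102, 102, 102]
t=10: [270, 270, 270, 287, 287, 287]
t=11: [107, 107, 107, 123, 123, 123]
t=12: [331, 331, 331, 340, 340, 340]
t=13: [282, 282, 282, 290, 290, 290]
t=14: [134, 134, 134, 141, 141, 141]
t=15: [310, 310, 310, 304, 304, 304]
t=16: [203, 203, 203, 198, 198, 198]
t=17: [116, 116, 116, 120, 120, 120]
t=18: [352, 352, 352, 355, 355, 355]
t=19: [339, 339, 339, 341, 341, 341]
t=20: [299, 299, 299, 300, 300, 300]
t=21: [178, 178, 178, 178, 178, 178]
t=22: [186, 186, 186, 186, 186, 186]
t=23: [162, 162, 162, 162, 162, 162]
t=24: [234, 234, 234, 234, 234, 234]
t=25: [18, 18, 18, 18, 18, 18]
t=26: [54, 54, 54, 54, 54, 54]
t=27: [162, 162, 162, 162, 162, 162]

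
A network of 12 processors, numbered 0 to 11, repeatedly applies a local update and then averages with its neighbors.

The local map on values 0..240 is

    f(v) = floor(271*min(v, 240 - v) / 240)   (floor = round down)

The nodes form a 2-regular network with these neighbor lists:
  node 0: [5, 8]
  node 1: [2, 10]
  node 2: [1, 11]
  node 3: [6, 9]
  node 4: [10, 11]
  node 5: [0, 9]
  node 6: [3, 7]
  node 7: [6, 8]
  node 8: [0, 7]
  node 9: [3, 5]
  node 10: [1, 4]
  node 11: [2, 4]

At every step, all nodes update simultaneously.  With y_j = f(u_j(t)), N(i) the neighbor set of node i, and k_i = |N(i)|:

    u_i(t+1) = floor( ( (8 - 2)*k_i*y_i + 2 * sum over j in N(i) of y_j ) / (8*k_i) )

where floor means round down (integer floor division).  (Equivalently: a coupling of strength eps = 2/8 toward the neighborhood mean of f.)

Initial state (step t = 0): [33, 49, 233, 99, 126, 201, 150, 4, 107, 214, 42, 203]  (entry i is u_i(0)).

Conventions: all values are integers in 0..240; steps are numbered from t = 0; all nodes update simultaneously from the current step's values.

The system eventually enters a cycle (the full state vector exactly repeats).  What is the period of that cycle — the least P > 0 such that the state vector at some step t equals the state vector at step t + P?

Answer: 4
Key observation: The state at step 22, [123, 133, 133, 134, 133, 123, 134, 131, 127, 128, 133, 133], reappears at step 26 — and no state repeats earlier — so the cycle the system enters has period 4.

Derivation:
t=0: [33, 49, 233, 99, 126, 201, 150, 4, 107, 214, 42, 203]
t=1: [48, 48, 17, 99, 107, 41, 90, 30, 95, 41, 58, 47]
t=2: [59, 51, 27, 101, 104, 47, 93, 50, 91, 54, 70, 57]
t=3: [68, 56, 37, 106, 105, 55, 100, 67, 91, 65, 81, 66]
t=4: [77, 63, 47, 112, 109, 65, 108, 83, 95, 77, 90, 75]
t=5: [87, 72, 59, 120, 115, 76, 118, 98, 102, 89, 100, 85]
t=6: [98, 83, 71, 130, 122, 88, 130, 113, 112, 102, 110, 95]
t=7: [110, 95, 85, 122, 128, 102, 124, 126, 124, 114, 121, 106]
t=8: [123, 108, 99, 132, 126, 117, 130, 128, 129, 127, 129, 116]
t=9: [131, 120, 114, 122, 127, 131, 123, 125, 126, 126, 124, 127]
t=10: [123, 133, 128, 132, 127, 123, 131, 129, 127, 128, 130, 127]
t=11: [131, 121, 125, 121, 126, 131, 123, 125, 127, 126, 123, 126]
t=12: [123, 133, 129, 133, 128, 123, 131, 129, 126, 128, 131, 128]
t=13: [131, 121, 124, 121, 125, 131, 122, 125, 128, 126, 123, 125]
t=14: [123, 133, 130, 133, 129, 123, 132, 129, 126, 128, 131, 129]
t=15: [131, 120, 123, 120, 124, 131, 121, 124, 128, 126, 122, 124]
t=16: [123, 134, 132, 134, 130, 123, 133, 130, 126, 128, 132, 130]
t=17: [131, 119, 121, 120, 123, 131, 120, 124, 128, 125, 121, 123]
t=18: [123, 134, 133, 134, 132, 123, 134, 130, 126, 129, 133, 132]
t=19: [131, 119, 120, 119, 120, 131, 119, 123, 128, 125, 120, 120]
t=20: [123, 134, 134, 133, 135, 123, 133, 131, 126, 128, 134, 135]
t=21: [131, 119, 118, 120, 118, 131, 120, 123, 127, 126, 118, 118]
t=22: [123, 133, 133, 134, 133, 123, 134, 131, 127, 128, 133, 133]
t=23: [131, 120, 120, 119, 120, 131, 119, 123, 127, 125, 120, 120]
t=24: [123, 135, 135, 133, 135, 123, 133, 131, 127, 128, 135, 135]
t=25: [131, 118, 118, 120, 118, 131, 120, 123, 127, 126, 118, 118]
t=26: [123, 133, 133, 134, 133, 123, 134, 131, 127, 128, 133, 133]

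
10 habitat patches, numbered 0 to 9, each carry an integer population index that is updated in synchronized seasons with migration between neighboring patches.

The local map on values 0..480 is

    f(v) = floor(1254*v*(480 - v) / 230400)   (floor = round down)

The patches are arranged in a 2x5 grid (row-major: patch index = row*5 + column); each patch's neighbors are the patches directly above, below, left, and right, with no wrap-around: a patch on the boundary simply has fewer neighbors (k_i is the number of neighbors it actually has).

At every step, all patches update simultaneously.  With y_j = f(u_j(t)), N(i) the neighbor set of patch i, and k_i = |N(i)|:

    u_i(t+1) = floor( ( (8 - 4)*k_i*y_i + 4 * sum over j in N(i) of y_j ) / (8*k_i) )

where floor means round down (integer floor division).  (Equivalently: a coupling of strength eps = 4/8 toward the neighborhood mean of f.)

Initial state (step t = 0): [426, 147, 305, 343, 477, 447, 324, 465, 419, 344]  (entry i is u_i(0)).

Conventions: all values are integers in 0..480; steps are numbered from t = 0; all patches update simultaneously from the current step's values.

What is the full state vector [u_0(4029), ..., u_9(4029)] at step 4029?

Simulating step by step:
t=0: [426, 147, 305, 343, 477, 447, 324, 465, 419, 344]
t=1: [149, 248, 238, 200, 130, 140, 201, 135, 160, 163]
t=2: [277, 304, 301, 291, 269, 272, 290, 275, 278, 271]
t=3: [302, 295, 295, 300, 305, 304, 300, 302, 304, 307]
t=4: [293, 295, 295, 292, 290, 291, 293, 292, 291, 289]
t=5: [298, 297, 297, 298, 299, 298, 298, 298, 298, 299]
t=6: [295, 295, 295, 294, 294, 295, 295, 295, 294, 294]
t=7: [297, 297, 297, 297, 297, 297, 297, 297, 297, 297]
t=8: [295, 295, 295, 295, 295, 295, 295, 295, 295, 295]
t=9: [297, 297, 297, 297, 297, 297, 297, 297, 297, 297]

Answer: [297, 297, 297, 297, 297, 297, 297, 297, 297, 297]
Key observation: The state at step 7, [297, 297, 297, 297, 297, 297, 297, 297, 297, 297], reappears at step 9: the system is in a cycle of period 2 from step 7 on.  Therefore the state at step 4029 equals the state at step 7 + ((4029 - 7) mod 2) = 7, which is [297, 297, 297, 297, 297, 297, 297, 297, 297, 297].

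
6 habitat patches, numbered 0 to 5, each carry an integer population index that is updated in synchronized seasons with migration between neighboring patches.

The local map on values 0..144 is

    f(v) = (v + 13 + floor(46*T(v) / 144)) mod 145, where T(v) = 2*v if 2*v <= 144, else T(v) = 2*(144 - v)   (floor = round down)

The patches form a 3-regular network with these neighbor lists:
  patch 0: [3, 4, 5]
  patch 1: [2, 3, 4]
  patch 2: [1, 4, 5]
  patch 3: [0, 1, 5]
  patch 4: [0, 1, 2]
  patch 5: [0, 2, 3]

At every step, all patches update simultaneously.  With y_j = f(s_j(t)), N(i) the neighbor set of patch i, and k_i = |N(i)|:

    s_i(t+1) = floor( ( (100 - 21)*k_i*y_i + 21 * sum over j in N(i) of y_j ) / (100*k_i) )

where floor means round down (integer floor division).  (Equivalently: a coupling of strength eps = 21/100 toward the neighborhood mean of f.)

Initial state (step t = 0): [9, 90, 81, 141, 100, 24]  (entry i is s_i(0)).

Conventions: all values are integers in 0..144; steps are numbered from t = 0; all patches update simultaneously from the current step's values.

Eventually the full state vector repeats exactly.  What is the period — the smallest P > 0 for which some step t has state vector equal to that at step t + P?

Answer: 4
Key observation: The state at step 56, [123, 15, 80, 59, 80, 123], reappears at step 60 — and no state repeats earlier — so the cycle the system enters has period 4.

Derivation:
t=0: [9, 90, 81, 141, 100, 24]
t=1: [35, 128, 128, 23, 132, 53]
t=2: [66, 9, 12, 51, 11, 87]
t=3: [114, 32, 38, 95, 37, 124]
t=4: [15, 71, 69, 114, 67, 18]
t=5: [40, 119, 120, 15, 116, 44]
t=6: [70, 4, 8, 40, 6, 75]
t=7: [116, 23, 32, 81, 29, 120]
t=8: [14, 57, 59, 109, 55, 16]
t=9: [47, 108, 103, 126, 98, 50]
t=10: [87, 133, 138, 26, 136, 90]
t=11: [121, 11, 17, 63, 17, 122]
t=12: [13, 38, 36, 94, 36, 14]
t=13: [44, 78, 69, 119, 69, 44]
t=14: [82, 122, 123, 22, 123, 82]
t=15: [118, 7, 13, 57, 13, 118]
t=16: [11, 31, 31, 85, 31, 11]
t=17: [40, 68, 60, 115, 60, 40]
t=18: [74, 113, 109, 20, 109, 74]
t=19: [125, 23, 133, 53, 133, 125]
t=20: [11, 47, 10, 82, 10, 11]
t=21: [38, 84, 33, 116, 33, 38]
t=22: [69, 116, 72, 20, 72, 69]
t=23: [120, 22, 121, 53, 121, 120]
t=24: [9, 46, 6, 82, 6, 9]
t=25: [34, 81, 26, 115, 26, 34]
t=26: [62, 113, 61, 19, 61, 62]
t=27: [108, 18, 104, 50, 104, 108]
t=28: [140, 59, 135, 97, 135, 140]
t=29: [18, 97, 15, 119, 15, 18]
t=30: [38, 115, 44, 17, 44, 38]
t=31: [73, 15, 78, 42, 78, 73]
t=32: [127, 53, 126, 84, 126, 127]
t=33: [14, 88, 11, 114, 11, 14]
t=34: [32, 111, 38, 15, 38, 32]
t=35: [63, 13, 69, 38, 69, 63]
t=36: [113, 49, 118, 77, 118, 113]
t=37: [9, 82, 8, 110, 8, 9]
t=38: [35, 119, 33, 126, 33, 35]
t=39: [65, 11, 62, 13, 62, 65]
t=40: [112, 42, 108, 45, 108, 112]
t=41: [16, 90, 129, 73, 129, 16]
t=42: [43, 118, 17, 118, 17, 43]
t=43: [74, 7, 40, 13, 40, 74]
t=44: [120, 32, 77, 46, 77, 120]
t=45: [17, 75, 118, 74, 118, 17]
t=46: [43, 113, 13, 118, 13, 43]
t=47: [73, 4, 35, 13, 35, 73]
t=48: [119, 27, 70, 46, 70, 119]
t=49: [16, 68, 113, 73, 113, 16]
t=50: [42, 107, 11, 117, 11, 42]
t=51: [71, 117, 42, 22, 42, 71]
t=52: [120, 16, 78, 56, 78, 120]
t=53: [19, 56, 117, 85, 117, 19]
t=54: [47, 91, 12, 120, 12, 47]
t=55: [79, 112, 43, 24, 43, 79]
t=56: [123, 15, 80, 59, 80, 123]
t=57: [20, 55, 117, 89, 117, 20]
t=58: [48, 91, 12, 121, 12, 48]
t=59: [80, 112, 43, 24, 43, 80]
t=60: [123, 15, 80, 59, 80, 123]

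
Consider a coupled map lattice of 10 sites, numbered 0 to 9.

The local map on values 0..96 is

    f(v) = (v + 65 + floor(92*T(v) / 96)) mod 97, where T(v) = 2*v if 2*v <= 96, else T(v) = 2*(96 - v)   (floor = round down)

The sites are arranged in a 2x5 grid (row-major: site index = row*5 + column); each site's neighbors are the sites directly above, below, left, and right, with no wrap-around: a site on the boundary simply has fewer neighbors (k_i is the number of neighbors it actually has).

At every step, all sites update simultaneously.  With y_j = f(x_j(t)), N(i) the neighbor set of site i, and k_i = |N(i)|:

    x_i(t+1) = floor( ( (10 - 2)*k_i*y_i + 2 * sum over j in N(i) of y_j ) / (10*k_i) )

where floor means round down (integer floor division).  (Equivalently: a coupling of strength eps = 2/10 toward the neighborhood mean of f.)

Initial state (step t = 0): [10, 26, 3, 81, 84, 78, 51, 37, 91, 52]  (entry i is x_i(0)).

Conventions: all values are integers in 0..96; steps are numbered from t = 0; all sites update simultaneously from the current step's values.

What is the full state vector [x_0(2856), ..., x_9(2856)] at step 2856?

Answer: [79, 79, 80, 80, 81, 79, 79, 80, 80, 81]
Key observation: The state at step 23, [79, 78, 78, 77, 77, 79, 78, 78, 77, 77], reappears at step 25: the system is in a cycle of period 2 from step 23 on.  Therefore the state at step 2856 equals the state at step 23 + ((2856 - 23) mod 2) = 24, which is [79, 79, 80, 80, 81, 79, 79, 80, 80, 81].

Derivation:
t=0: [10, 26, 3, 81, 84, 78, 51, 37, 91, 52]
t=1: [87, 46, 71, 76, 68, 74, 19, 69, 65, 19]
t=2: [66, 16, 80, 83, 81, 76, 30, 83, 86, 36]
t=3: [82, 26, 73, 75, 76, 80, 55, 73, 73, 73]
t=4: [72, 45, 82, 83, 82, 70, 16, 79, 84, 84]
t=5: [77, 13, 71, 75, 75, 79, 22, 74, 75, 75]
t=6: [73, 17, 80, 83, 83, 74, 36, 80, 83, 83]
t=7: [78, 29, 73, 75, 75, 83, 70, 77, 75, 75]
t=8: [76, 58, 82, 83, 83, 76, 83, 81, 82, 83]
t=9: [73, 16, 71, 75, 75, 81, 70, 76, 75, 75]
t=10: [77, 28, 80, 83, 83, 78, 81, 82, 82, 83]
t=11: [77, 54, 75, 75, 75, 79, 75, 76, 75, 75]
t=12: [73, 20, 77, 83, 83, 79, 77, 82, 82, 83]
t=13: [78, 37, 76, 75, 75, 79, 76, 76, 75, 75]
t=14: [79, 76, 81, 82, 83, 79, 81, 82, 82, 83]
t=15: [79, 81, 77, 76, 75, 78, 77, 76, 75, 75]
t=16: [78, 77, 80, 82, 82, 80, 80, 81, 82, 83]
t=17: [79, 80, 78, 76, 75, 78, 78, 77, 76, 75]
t=18: [79, 78, 80, 81, 82, 79, 79, 80, 82, 82]
t=19: [79, 79, 78, 76, 76, 79, 79, 77, 76, 76]
t=20: [79, 79, 80, 81, 82, 79, 79, 80, 81, 82]
t=21: [79, 78, 78, 77, 76, 79, 78, 78, 77, 76]
t=22: [79, 79, 80, 81, 81, 79, 79, 80, 81, 81]
t=23: [79, 78, 78, 77, 77, 79, 78, 78, 77, 77]
t=24: [79, 79, 80, 80, 81, 79, 79, 80, 80, 81]
t=25: [79, 78, 78, 77, 77, 79, 78, 78, 77, 77]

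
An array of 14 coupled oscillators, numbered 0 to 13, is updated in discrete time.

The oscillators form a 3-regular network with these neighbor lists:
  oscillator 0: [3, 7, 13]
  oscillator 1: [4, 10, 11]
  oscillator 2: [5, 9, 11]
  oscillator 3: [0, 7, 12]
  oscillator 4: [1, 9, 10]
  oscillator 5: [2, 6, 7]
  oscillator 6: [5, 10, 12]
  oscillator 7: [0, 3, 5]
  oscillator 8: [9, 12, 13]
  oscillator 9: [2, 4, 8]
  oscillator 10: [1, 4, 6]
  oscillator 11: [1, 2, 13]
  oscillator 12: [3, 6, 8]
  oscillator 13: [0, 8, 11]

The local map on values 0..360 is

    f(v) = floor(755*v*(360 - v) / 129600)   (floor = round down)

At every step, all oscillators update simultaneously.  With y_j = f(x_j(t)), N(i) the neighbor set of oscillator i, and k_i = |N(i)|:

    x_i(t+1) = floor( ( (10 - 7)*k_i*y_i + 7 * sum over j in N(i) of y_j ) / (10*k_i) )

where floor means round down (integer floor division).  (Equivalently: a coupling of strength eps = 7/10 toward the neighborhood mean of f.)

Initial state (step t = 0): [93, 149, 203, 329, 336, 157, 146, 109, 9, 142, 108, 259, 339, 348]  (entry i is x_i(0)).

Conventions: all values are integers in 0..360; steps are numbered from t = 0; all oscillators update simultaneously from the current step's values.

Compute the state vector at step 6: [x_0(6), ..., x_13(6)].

Answer: [188, 188, 188, 188, 188, 188, 188, 188, 188, 188, 188, 188, 188, 188]

Derivation:
t=0: [93, 149, 203, 329, 336, 157, 146, 109, 9, 142, 108, 259, 339, 348]
t=1: [99, 137, 176, 97, 135, 178, 144, 138, 62, 112, 143, 137, 72, 80]
t=2: [151, 177, 179, 148, 173, 184, 168, 166, 128, 158, 178, 168, 137, 140]
t=3: [182, 187, 187, 182, 187, 187, 185, 185, 177, 183, 187, 185, 179, 180]
t=4: [188, 188, 188, 188, 188, 188, 188, 188, 188, 188, 188, 188, 188, 188]
t=5: [188, 188, 188, 188, 188, 188, 188, 188, 188, 188, 188, 188, 188, 188]
t=6: [188, 188, 188, 188, 188, 188, 188, 188, 188, 188, 188, 188, 188, 188]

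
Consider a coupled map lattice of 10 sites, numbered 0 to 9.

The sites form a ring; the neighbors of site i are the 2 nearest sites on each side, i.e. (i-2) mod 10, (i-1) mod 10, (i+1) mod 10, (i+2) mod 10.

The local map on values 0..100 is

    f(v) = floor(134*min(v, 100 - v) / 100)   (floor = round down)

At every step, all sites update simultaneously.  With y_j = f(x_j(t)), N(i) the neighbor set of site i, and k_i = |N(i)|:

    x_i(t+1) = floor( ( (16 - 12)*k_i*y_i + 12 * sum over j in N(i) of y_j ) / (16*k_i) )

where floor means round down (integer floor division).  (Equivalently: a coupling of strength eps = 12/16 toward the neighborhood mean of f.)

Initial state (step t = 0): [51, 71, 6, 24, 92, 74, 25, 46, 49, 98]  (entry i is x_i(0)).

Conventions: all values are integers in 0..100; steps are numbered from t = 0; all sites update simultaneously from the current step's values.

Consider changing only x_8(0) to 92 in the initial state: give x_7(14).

Answer: x_7(14) = 60
Key observation: This trace re-runs the system from the modified initial state.

Derivation:
t=0: [51, 71, 6, 24, 92, 74, 25, 46, 92, 98]
t=1: [27, 29, 29, 24, 22, 34, 29, 30, 32, 33]
t=2: [39, 37, 34, 36, 35, 37, 38, 41, 40, 40]
t=3: [50, 49, 47, 47, 47, 49, 50, 51, 52, 52]
t=4: [64, 64, 63, 63, 63, 64, 64, 65, 65, 64]
t=5: [47, 48, 48, 48, 48, 48, 47, 47, 47, 47]
t=6: [62, 63, 63, 64, 63, 63, 62, 62, 62, 62]
t=7: [49, 49, 49, 48, 49, 49, 49, 49, 50, 49]
t=8: [65, 64, 64, 64, 64, 64, 65, 65, 65, 65]
t=9: [46, 47, 47, 48, 47, 47, 46, 46, 46, 46]
t=10: [61, 62, 62, 62, 62, 62, 61, 61, 61, 61]
t=11: [51, 50, 50, 50, 50, 50, 51, 51, 52, 51]
t=12: [65, 66, 66, 67, 66, 66, 65, 65, 64, 65]
t=13: [46, 45, 45, 44, 45, 45, 46, 46, 46, 46]
t=14: [60, 60, 59, 59, 59, 60, 60, 60, 61, 60]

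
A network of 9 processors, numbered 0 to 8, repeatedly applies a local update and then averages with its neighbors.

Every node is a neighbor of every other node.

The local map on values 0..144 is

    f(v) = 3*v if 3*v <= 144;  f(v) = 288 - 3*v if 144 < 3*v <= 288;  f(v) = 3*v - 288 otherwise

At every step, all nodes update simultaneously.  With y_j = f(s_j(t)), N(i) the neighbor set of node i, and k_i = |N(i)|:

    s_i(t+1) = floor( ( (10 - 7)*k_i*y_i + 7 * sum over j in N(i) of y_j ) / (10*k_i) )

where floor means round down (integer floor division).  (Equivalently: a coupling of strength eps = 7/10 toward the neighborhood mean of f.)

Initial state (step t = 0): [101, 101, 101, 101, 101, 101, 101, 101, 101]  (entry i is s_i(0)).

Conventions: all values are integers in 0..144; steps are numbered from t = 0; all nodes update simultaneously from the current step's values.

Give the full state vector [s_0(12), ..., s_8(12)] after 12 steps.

Simulating step by step:
t=0: [101, 101, 101, 101, 101, 101, 101, 101, 101]
t=1: [15, 15, 15, 15, 15, 15, 15, 15, 15]
t=2: [45, 45, 45, 45, 45, 45, 45, 45, 45]
t=3: [135, 135, 135, 135, 135, 135, 135, 135, 135]
t=4: [117, 117, 117, 117, 117, 117, 117, 117, 117]
t=5: [63, 63, 63, 63, 63, 63, 63, 63, 63]
t=6: [99, 99, 99, 99, 99, 99, 99, 99, 99]
t=7: [9, 9, 9, 9, 9, 9, 9, 9, 9]
t=8: [27, 27, 27, 27, 27, 27, 27, 27, 27]
t=9: [81, 81, 81, 81, 81, 81, 81, 81, 81]
t=10: [45, 45, 45, 45, 45, 45, 45, 45, 45]
t=11: [135, 135, 135, 135, 135, 135, 135, 135, 135]
t=12: [117, 117, 117, 117, 117, 117, 117, 117, 117]

Answer: [117, 117, 117, 117, 117, 117, 117, 117, 117]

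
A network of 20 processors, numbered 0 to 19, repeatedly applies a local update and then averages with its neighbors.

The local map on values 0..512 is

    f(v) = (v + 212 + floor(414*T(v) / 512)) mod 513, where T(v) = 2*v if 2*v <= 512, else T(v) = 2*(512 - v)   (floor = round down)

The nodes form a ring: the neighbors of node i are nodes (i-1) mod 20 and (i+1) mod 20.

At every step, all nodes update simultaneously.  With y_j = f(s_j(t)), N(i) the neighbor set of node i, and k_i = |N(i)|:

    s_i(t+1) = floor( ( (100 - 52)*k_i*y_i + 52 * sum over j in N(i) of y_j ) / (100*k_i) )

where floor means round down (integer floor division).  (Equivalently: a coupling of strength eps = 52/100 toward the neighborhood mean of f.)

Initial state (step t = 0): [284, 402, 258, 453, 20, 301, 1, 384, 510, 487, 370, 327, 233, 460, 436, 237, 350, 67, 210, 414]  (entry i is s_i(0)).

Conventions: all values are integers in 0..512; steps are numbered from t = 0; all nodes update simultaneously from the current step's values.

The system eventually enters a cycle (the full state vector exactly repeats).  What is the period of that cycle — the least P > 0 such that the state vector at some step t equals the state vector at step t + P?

Simulating step by step:
t=0: [284, 402, 258, 453, 20, 301, 1, 384, 510, 487, 370, 327, 233, 460, 436, 237, 350, 67, 210, 414]
t=1: [311, 320, 312, 282, 279, 287, 266, 249, 235, 241, 286, 313, 295, 263, 269, 300, 332, 330, 290, 285]
t=2: [337, 331, 337, 347, 352, 353, 355, 343, 327, 330, 340, 340, 346, 357, 356, 341, 327, 329, 342, 346]
t=3: [318, 320, 317, 313, 309, 308, 309, 315, 321, 321, 318, 315, 312, 308, 309, 316, 322, 321, 316, 315]
t=4: [330, 329, 331, 333, 335, 336, 334, 332, 329, 328, 330, 332, 334, 335, 334, 331, 328, 328, 330, 331]
t=5: [322, 322, 322, 321, 320, 319, 320, 321, 323, 323, 323, 321, 320, 320, 320, 322, 323, 323, 323, 322]
t=6: [328, 328, 328, 328, 329, 329, 329, 328, 327, 327, 327, 328, 328, 329, 328, 328, 327, 327, 327, 327]
t=7: [324, 324, 324, 323, 323, 323, 323, 324, 324, 325, 324, 324, 323, 323, 323, 324, 324, 325, 325, 324]
t=8: [327, 327, 327, 327, 327, 327, 327, 327, 326, 326, 326, 327, 327, 327, 327, 327, 326, 326, 326, 326]
t=9: [325, 325, 325, 325, 325, 325, 325, 325, 325, 325, 325, 325, 325, 325, 325, 325, 325, 325, 325, 325]
t=10: [326, 326, 326, 326, 326, 326, 326, 326, 326, 326, 326, 326, 326, 326, 326, 326, 326, 326, 326, 326]
t=11: [325, 325, 325, 325, 325, 325, 325, 325, 325, 325, 325, 325, 325, 325, 325, 325, 325, 325, 325, 325]

Answer: 2
Key observation: The state at step 9, [325, 325, 325, 325, 325, 325, 325, 325, 325, 325, 325, 325, 325, 325, 325, 325, 325, 325, 325, 325], reappears at step 11 — and no state repeats earlier — so the cycle the system enters has period 2.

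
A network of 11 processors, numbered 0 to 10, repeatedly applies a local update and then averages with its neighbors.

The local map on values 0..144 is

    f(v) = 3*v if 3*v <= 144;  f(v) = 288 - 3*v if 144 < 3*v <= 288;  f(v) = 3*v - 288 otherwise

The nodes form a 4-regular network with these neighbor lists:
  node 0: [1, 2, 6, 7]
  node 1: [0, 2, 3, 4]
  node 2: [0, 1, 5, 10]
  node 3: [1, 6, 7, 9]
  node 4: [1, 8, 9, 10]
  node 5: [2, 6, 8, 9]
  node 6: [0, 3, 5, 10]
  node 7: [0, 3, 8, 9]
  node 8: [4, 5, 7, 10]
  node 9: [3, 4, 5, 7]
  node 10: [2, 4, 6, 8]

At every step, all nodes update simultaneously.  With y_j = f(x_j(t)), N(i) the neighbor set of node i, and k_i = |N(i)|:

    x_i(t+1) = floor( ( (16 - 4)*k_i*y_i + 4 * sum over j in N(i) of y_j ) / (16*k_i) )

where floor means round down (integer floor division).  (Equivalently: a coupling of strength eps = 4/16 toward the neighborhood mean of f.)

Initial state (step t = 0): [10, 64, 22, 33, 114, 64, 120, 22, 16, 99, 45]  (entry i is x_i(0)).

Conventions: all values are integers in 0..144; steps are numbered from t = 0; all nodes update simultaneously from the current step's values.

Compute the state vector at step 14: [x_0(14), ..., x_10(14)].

Answer: [22, 106, 117, 56, 49, 69, 34, 40, 60, 64, 96]

Derivation:
t=0: [10, 64, 22, 33, 114, 64, 120, 22, 16, 99, 45]
t=1: [41, 87, 71, 89, 58, 84, 76, 61, 57, 26, 116]
t=2: [108, 41, 71, 32, 103, 47, 60, 99, 107, 75, 67]
t=3: [46, 106, 80, 90, 34, 123, 103, 21, 40, 63, 80]
t=4: [113, 41, 54, 26, 95, 78, 33, 70, 108, 90, 54]
t=5: [64, 108, 116, 78, 21, 57, 93, 69, 43, 26, 111]
t=6: [83, 44, 63, 53, 65, 105, 26, 83, 115, 78, 50]
t=7: [51, 121, 95, 115, 93, 38, 79, 46, 61, 58, 123]
t=8: [117, 69, 27, 66, 30, 102, 62, 129, 100, 105, 71]
t=9: [69, 81, 75, 86, 79, 27, 91, 86, 26, 38, 74]
t=10: [70, 47, 64, 35, 57, 77, 27, 41, 72, 97, 62]
t=11: [86, 130, 95, 100, 107, 58, 82, 108, 78, 27, 99]
t=12: [33, 81, 18, 25, 40, 96, 41, 38, 52, 72, 15]
t=13: [95, 55, 52, 78, 108, 23, 105, 109, 116, 73, 60]
t=14: [22, 106, 117, 56, 49, 69, 34, 40, 60, 64, 96]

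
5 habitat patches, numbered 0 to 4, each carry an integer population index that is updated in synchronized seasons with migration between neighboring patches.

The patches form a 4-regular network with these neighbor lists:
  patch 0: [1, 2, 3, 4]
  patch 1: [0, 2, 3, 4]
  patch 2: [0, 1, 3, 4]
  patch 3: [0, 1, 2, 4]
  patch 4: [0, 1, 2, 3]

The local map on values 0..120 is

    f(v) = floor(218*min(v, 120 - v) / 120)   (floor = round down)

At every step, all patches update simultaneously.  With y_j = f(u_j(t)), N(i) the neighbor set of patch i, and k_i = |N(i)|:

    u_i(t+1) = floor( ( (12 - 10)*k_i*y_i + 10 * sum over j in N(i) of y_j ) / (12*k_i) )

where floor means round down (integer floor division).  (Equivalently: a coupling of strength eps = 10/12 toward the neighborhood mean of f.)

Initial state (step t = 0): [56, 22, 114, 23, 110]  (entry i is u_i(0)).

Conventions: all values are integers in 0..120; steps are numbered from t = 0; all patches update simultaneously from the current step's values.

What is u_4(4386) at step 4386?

Simulating step by step:
t=0: [56, 22, 114, 23, 110]
t=1: [39, 41, 43, 41, 42]
t=2: [74, 74, 74, 74, 74]
t=3: [83, 83, 83, 83, 83]
t=4: [67, 67, 67, 67, 67]
t=5: [96, 96, 96, 96, 96]
t=6: [43, 43, 43, 43, 43]
t=7: [78, 78, 78, 78, 78]
t=8: [76, 76, 76, 76, 76]
t=9: [79, 79, 79, 79, 79]
t=10: [74, 74, 74, 74, 74]

Answer: u_4(4386) = 74
Key observation: The state at step 2, [74, 74, 74, 74, 74], reappears at step 10: the system is in a cycle of period 8 from step 2 on.  Therefore the state at step 4386 equals the state at step 2 + ((4386 - 2) mod 8) = 2, which is [74, 74, 74, 74, 74].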